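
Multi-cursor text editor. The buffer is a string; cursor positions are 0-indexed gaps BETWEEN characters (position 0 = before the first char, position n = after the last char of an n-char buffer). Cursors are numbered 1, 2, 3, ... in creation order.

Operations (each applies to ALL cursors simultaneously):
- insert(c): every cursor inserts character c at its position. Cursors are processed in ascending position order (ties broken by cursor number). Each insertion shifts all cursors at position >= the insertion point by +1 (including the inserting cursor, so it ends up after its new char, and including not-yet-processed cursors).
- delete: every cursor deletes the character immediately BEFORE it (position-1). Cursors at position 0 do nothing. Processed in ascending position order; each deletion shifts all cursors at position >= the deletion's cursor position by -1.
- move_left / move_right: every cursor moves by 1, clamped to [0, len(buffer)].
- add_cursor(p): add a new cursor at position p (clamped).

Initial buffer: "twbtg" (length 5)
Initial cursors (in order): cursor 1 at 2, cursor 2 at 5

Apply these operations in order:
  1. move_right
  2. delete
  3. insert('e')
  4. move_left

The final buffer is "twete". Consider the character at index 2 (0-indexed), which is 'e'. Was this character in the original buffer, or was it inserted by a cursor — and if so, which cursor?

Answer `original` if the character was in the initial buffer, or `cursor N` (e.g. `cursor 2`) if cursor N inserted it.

Answer: cursor 1

Derivation:
After op 1 (move_right): buffer="twbtg" (len 5), cursors c1@3 c2@5, authorship .....
After op 2 (delete): buffer="twt" (len 3), cursors c1@2 c2@3, authorship ...
After op 3 (insert('e')): buffer="twete" (len 5), cursors c1@3 c2@5, authorship ..1.2
After op 4 (move_left): buffer="twete" (len 5), cursors c1@2 c2@4, authorship ..1.2
Authorship (.=original, N=cursor N): . . 1 . 2
Index 2: author = 1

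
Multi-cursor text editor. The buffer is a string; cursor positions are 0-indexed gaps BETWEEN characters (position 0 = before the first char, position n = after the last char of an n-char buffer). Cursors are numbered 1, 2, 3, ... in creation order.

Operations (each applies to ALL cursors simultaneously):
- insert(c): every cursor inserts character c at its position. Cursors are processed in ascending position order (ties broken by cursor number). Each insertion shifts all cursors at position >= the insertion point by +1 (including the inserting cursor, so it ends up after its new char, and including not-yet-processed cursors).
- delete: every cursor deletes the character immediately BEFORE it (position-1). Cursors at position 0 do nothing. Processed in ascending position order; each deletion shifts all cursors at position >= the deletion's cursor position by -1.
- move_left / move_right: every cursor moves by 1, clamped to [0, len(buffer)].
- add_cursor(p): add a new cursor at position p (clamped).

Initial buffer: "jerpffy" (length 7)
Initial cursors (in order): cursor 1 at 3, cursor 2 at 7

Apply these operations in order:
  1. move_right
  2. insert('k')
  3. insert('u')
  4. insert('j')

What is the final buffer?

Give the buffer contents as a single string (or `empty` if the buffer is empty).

Answer: jerpkujffykuj

Derivation:
After op 1 (move_right): buffer="jerpffy" (len 7), cursors c1@4 c2@7, authorship .......
After op 2 (insert('k')): buffer="jerpkffyk" (len 9), cursors c1@5 c2@9, authorship ....1...2
After op 3 (insert('u')): buffer="jerpkuffyku" (len 11), cursors c1@6 c2@11, authorship ....11...22
After op 4 (insert('j')): buffer="jerpkujffykuj" (len 13), cursors c1@7 c2@13, authorship ....111...222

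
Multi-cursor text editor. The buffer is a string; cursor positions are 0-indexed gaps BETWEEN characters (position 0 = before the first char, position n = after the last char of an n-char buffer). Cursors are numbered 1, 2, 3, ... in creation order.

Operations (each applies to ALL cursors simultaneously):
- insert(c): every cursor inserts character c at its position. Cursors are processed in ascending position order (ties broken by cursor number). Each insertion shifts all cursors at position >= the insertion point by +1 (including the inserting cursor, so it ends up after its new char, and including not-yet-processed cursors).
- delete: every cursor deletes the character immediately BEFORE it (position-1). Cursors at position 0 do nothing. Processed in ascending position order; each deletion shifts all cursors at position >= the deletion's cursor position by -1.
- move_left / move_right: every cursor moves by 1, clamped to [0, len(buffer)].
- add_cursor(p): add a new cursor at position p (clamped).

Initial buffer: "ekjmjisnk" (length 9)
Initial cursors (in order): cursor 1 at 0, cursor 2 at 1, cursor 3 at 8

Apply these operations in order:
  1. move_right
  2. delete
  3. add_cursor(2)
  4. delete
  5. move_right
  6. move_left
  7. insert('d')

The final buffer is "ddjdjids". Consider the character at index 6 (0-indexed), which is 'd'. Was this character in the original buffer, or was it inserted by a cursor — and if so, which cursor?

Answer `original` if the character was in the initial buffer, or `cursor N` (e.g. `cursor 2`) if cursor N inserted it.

Answer: cursor 3

Derivation:
After op 1 (move_right): buffer="ekjmjisnk" (len 9), cursors c1@1 c2@2 c3@9, authorship .........
After op 2 (delete): buffer="jmjisn" (len 6), cursors c1@0 c2@0 c3@6, authorship ......
After op 3 (add_cursor(2)): buffer="jmjisn" (len 6), cursors c1@0 c2@0 c4@2 c3@6, authorship ......
After op 4 (delete): buffer="jjis" (len 4), cursors c1@0 c2@0 c4@1 c3@4, authorship ....
After op 5 (move_right): buffer="jjis" (len 4), cursors c1@1 c2@1 c4@2 c3@4, authorship ....
After op 6 (move_left): buffer="jjis" (len 4), cursors c1@0 c2@0 c4@1 c3@3, authorship ....
After op 7 (insert('d')): buffer="ddjdjids" (len 8), cursors c1@2 c2@2 c4@4 c3@7, authorship 12.4..3.
Authorship (.=original, N=cursor N): 1 2 . 4 . . 3 .
Index 6: author = 3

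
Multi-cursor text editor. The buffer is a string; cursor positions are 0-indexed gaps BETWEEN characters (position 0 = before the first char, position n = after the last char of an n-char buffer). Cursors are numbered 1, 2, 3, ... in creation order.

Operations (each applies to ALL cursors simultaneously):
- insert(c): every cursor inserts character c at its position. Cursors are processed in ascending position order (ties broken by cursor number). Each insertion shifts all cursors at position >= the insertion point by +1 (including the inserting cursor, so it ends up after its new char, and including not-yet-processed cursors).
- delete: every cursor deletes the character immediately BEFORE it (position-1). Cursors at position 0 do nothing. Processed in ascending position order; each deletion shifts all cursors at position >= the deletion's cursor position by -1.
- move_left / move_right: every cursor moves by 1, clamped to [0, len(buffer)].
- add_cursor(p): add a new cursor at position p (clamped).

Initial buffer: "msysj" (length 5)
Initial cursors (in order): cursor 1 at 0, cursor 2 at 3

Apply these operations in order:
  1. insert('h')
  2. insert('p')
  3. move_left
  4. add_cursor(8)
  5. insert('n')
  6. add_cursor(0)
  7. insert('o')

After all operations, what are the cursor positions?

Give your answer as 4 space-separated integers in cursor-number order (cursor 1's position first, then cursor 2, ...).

After op 1 (insert('h')): buffer="hmsyhsj" (len 7), cursors c1@1 c2@5, authorship 1...2..
After op 2 (insert('p')): buffer="hpmsyhpsj" (len 9), cursors c1@2 c2@7, authorship 11...22..
After op 3 (move_left): buffer="hpmsyhpsj" (len 9), cursors c1@1 c2@6, authorship 11...22..
After op 4 (add_cursor(8)): buffer="hpmsyhpsj" (len 9), cursors c1@1 c2@6 c3@8, authorship 11...22..
After op 5 (insert('n')): buffer="hnpmsyhnpsnj" (len 12), cursors c1@2 c2@8 c3@11, authorship 111...222.3.
After op 6 (add_cursor(0)): buffer="hnpmsyhnpsnj" (len 12), cursors c4@0 c1@2 c2@8 c3@11, authorship 111...222.3.
After op 7 (insert('o')): buffer="ohnopmsyhnopsnoj" (len 16), cursors c4@1 c1@4 c2@11 c3@15, authorship 41111...2222.33.

Answer: 4 11 15 1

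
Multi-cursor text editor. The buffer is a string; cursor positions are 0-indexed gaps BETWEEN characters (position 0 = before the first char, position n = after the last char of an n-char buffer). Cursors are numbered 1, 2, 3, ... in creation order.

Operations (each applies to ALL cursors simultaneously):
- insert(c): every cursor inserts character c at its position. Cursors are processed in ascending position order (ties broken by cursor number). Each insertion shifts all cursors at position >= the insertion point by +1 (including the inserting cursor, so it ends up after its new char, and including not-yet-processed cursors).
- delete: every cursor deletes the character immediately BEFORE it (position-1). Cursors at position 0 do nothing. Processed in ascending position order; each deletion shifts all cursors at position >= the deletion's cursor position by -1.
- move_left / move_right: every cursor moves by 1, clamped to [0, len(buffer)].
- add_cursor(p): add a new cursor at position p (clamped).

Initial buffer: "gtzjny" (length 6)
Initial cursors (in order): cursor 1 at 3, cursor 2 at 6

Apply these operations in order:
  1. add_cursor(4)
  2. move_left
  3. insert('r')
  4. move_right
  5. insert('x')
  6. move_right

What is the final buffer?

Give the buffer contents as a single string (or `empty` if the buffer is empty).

Answer: gtrzxrjxnryx

Derivation:
After op 1 (add_cursor(4)): buffer="gtzjny" (len 6), cursors c1@3 c3@4 c2@6, authorship ......
After op 2 (move_left): buffer="gtzjny" (len 6), cursors c1@2 c3@3 c2@5, authorship ......
After op 3 (insert('r')): buffer="gtrzrjnry" (len 9), cursors c1@3 c3@5 c2@8, authorship ..1.3..2.
After op 4 (move_right): buffer="gtrzrjnry" (len 9), cursors c1@4 c3@6 c2@9, authorship ..1.3..2.
After op 5 (insert('x')): buffer="gtrzxrjxnryx" (len 12), cursors c1@5 c3@8 c2@12, authorship ..1.13.3.2.2
After op 6 (move_right): buffer="gtrzxrjxnryx" (len 12), cursors c1@6 c3@9 c2@12, authorship ..1.13.3.2.2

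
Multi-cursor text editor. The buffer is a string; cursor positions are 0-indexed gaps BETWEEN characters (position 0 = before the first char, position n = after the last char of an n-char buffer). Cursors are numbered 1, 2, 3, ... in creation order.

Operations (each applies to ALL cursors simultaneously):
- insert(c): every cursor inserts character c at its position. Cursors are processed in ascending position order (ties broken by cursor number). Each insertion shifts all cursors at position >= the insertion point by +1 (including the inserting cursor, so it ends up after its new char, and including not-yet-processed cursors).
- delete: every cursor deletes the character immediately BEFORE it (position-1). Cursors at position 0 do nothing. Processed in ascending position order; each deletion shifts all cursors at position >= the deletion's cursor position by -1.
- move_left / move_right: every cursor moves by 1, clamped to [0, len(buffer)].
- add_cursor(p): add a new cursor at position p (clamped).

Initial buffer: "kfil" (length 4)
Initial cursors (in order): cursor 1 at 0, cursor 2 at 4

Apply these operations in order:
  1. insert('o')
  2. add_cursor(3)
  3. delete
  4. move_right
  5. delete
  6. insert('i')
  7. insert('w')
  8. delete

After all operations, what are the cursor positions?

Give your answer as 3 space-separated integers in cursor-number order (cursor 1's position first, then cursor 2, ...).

After op 1 (insert('o')): buffer="okfilo" (len 6), cursors c1@1 c2@6, authorship 1....2
After op 2 (add_cursor(3)): buffer="okfilo" (len 6), cursors c1@1 c3@3 c2@6, authorship 1....2
After op 3 (delete): buffer="kil" (len 3), cursors c1@0 c3@1 c2@3, authorship ...
After op 4 (move_right): buffer="kil" (len 3), cursors c1@1 c3@2 c2@3, authorship ...
After op 5 (delete): buffer="" (len 0), cursors c1@0 c2@0 c3@0, authorship 
After op 6 (insert('i')): buffer="iii" (len 3), cursors c1@3 c2@3 c3@3, authorship 123
After op 7 (insert('w')): buffer="iiiwww" (len 6), cursors c1@6 c2@6 c3@6, authorship 123123
After op 8 (delete): buffer="iii" (len 3), cursors c1@3 c2@3 c3@3, authorship 123

Answer: 3 3 3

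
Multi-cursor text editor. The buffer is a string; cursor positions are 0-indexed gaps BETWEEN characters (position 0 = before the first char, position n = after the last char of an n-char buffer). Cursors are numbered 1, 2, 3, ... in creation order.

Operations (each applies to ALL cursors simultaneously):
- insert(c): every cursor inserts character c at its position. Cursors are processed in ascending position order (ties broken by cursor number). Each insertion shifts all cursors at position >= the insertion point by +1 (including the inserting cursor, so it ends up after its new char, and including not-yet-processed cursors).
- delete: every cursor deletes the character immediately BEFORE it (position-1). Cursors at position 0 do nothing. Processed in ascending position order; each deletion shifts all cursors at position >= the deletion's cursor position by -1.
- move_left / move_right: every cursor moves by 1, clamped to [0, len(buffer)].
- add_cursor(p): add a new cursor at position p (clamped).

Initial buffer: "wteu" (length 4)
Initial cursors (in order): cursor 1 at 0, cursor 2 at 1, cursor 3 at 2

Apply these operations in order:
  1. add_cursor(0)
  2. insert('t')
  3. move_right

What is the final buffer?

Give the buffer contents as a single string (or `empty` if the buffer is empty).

Answer: ttwttteu

Derivation:
After op 1 (add_cursor(0)): buffer="wteu" (len 4), cursors c1@0 c4@0 c2@1 c3@2, authorship ....
After op 2 (insert('t')): buffer="ttwttteu" (len 8), cursors c1@2 c4@2 c2@4 c3@6, authorship 14.2.3..
After op 3 (move_right): buffer="ttwttteu" (len 8), cursors c1@3 c4@3 c2@5 c3@7, authorship 14.2.3..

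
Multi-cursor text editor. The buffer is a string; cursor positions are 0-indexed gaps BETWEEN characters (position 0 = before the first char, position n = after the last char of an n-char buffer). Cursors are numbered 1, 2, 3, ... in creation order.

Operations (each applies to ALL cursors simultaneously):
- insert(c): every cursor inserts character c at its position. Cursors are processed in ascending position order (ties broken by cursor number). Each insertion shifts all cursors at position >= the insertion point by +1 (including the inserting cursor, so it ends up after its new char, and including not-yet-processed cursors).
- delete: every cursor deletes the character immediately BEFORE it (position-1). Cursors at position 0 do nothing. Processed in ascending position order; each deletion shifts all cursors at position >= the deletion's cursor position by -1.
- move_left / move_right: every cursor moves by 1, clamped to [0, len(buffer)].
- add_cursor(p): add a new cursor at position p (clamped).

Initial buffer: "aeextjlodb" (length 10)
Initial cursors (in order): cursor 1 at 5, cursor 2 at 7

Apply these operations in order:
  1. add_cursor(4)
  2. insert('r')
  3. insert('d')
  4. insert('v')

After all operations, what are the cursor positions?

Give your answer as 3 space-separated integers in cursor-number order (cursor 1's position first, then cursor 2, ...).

Answer: 11 16 7

Derivation:
After op 1 (add_cursor(4)): buffer="aeextjlodb" (len 10), cursors c3@4 c1@5 c2@7, authorship ..........
After op 2 (insert('r')): buffer="aeexrtrjlrodb" (len 13), cursors c3@5 c1@7 c2@10, authorship ....3.1..2...
After op 3 (insert('d')): buffer="aeexrdtrdjlrdodb" (len 16), cursors c3@6 c1@9 c2@13, authorship ....33.11..22...
After op 4 (insert('v')): buffer="aeexrdvtrdvjlrdvodb" (len 19), cursors c3@7 c1@11 c2@16, authorship ....333.111..222...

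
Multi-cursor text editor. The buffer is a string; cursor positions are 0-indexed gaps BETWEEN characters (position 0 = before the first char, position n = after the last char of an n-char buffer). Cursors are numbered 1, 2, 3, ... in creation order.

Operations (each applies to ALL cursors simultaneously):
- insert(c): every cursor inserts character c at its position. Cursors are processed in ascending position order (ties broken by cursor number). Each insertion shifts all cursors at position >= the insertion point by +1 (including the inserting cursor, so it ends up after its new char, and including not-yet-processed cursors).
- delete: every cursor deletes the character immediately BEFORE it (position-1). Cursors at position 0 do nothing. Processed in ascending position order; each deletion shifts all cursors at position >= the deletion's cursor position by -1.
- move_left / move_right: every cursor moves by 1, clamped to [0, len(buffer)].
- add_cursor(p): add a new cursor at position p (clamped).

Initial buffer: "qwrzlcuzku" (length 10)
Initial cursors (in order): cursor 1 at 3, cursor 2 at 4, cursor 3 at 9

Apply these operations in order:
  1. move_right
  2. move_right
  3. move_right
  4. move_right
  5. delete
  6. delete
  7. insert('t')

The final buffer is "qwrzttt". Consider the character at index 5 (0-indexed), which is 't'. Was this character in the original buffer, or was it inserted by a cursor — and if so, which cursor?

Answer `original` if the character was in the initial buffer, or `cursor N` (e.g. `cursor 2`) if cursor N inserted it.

After op 1 (move_right): buffer="qwrzlcuzku" (len 10), cursors c1@4 c2@5 c3@10, authorship ..........
After op 2 (move_right): buffer="qwrzlcuzku" (len 10), cursors c1@5 c2@6 c3@10, authorship ..........
After op 3 (move_right): buffer="qwrzlcuzku" (len 10), cursors c1@6 c2@7 c3@10, authorship ..........
After op 4 (move_right): buffer="qwrzlcuzku" (len 10), cursors c1@7 c2@8 c3@10, authorship ..........
After op 5 (delete): buffer="qwrzlck" (len 7), cursors c1@6 c2@6 c3@7, authorship .......
After op 6 (delete): buffer="qwrz" (len 4), cursors c1@4 c2@4 c3@4, authorship ....
After op 7 (insert('t')): buffer="qwrzttt" (len 7), cursors c1@7 c2@7 c3@7, authorship ....123
Authorship (.=original, N=cursor N): . . . . 1 2 3
Index 5: author = 2

Answer: cursor 2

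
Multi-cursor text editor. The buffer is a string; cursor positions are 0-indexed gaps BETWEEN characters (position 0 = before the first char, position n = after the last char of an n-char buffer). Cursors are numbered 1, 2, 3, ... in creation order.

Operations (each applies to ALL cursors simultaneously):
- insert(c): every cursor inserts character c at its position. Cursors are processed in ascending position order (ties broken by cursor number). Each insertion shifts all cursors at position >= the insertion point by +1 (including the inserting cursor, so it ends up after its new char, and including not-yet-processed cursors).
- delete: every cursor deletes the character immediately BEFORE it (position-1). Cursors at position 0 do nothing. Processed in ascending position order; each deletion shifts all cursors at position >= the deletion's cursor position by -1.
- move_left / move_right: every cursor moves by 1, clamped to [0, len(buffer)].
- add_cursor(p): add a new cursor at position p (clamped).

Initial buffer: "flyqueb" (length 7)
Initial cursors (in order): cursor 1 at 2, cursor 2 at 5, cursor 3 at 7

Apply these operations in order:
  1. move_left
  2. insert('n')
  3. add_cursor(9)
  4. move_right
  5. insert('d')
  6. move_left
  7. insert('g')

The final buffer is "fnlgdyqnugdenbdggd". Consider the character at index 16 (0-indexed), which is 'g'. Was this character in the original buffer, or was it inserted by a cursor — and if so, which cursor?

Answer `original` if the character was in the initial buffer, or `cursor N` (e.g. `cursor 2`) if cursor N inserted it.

After op 1 (move_left): buffer="flyqueb" (len 7), cursors c1@1 c2@4 c3@6, authorship .......
After op 2 (insert('n')): buffer="fnlyqnuenb" (len 10), cursors c1@2 c2@6 c3@9, authorship .1...2..3.
After op 3 (add_cursor(9)): buffer="fnlyqnuenb" (len 10), cursors c1@2 c2@6 c3@9 c4@9, authorship .1...2..3.
After op 4 (move_right): buffer="fnlyqnuenb" (len 10), cursors c1@3 c2@7 c3@10 c4@10, authorship .1...2..3.
After op 5 (insert('d')): buffer="fnldyqnudenbdd" (len 14), cursors c1@4 c2@9 c3@14 c4@14, authorship .1.1..2.2.3.34
After op 6 (move_left): buffer="fnldyqnudenbdd" (len 14), cursors c1@3 c2@8 c3@13 c4@13, authorship .1.1..2.2.3.34
After op 7 (insert('g')): buffer="fnlgdyqnugdenbdggd" (len 18), cursors c1@4 c2@10 c3@17 c4@17, authorship .1.11..2.22.3.3344
Authorship (.=original, N=cursor N): . 1 . 1 1 . . 2 . 2 2 . 3 . 3 3 4 4
Index 16: author = 4

Answer: cursor 4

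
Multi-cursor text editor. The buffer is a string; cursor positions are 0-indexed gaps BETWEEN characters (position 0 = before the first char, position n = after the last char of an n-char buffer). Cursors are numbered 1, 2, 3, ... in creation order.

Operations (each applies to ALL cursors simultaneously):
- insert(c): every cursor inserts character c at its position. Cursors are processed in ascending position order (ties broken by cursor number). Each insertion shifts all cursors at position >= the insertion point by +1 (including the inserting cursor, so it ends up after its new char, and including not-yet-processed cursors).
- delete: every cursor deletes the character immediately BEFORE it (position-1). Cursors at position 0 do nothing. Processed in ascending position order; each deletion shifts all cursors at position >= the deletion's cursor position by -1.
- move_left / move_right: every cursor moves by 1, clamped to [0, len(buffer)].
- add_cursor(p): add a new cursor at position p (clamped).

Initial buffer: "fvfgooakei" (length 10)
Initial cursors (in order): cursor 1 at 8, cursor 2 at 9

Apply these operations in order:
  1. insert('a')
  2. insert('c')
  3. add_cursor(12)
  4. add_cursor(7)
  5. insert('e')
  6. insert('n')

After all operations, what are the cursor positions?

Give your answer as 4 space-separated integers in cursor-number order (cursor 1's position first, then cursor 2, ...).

After op 1 (insert('a')): buffer="fvfgooakaeai" (len 12), cursors c1@9 c2@11, authorship ........1.2.
After op 2 (insert('c')): buffer="fvfgooakaceaci" (len 14), cursors c1@10 c2@13, authorship ........11.22.
After op 3 (add_cursor(12)): buffer="fvfgooakaceaci" (len 14), cursors c1@10 c3@12 c2@13, authorship ........11.22.
After op 4 (add_cursor(7)): buffer="fvfgooakaceaci" (len 14), cursors c4@7 c1@10 c3@12 c2@13, authorship ........11.22.
After op 5 (insert('e')): buffer="fvfgooaekaceeaecei" (len 18), cursors c4@8 c1@12 c3@15 c2@17, authorship .......4.111.2322.
After op 6 (insert('n')): buffer="fvfgooaenkaceneaenceni" (len 22), cursors c4@9 c1@14 c3@18 c2@21, authorship .......44.1111.233222.

Answer: 14 21 18 9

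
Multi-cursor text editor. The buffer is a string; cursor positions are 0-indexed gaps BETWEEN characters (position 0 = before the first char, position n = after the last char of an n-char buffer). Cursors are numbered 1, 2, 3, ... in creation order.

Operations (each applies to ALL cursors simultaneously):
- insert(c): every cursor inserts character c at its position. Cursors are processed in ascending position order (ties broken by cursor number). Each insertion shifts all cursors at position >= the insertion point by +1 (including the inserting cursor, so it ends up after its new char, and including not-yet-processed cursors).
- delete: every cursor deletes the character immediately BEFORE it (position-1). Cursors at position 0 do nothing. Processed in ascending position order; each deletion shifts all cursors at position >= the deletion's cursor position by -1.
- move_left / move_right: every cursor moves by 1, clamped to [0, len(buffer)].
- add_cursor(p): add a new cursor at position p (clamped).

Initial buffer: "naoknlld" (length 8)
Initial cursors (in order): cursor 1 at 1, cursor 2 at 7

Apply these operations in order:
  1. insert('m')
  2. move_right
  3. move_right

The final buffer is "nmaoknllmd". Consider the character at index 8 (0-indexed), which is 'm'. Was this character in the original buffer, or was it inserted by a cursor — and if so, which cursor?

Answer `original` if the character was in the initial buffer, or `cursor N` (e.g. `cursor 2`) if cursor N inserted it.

Answer: cursor 2

Derivation:
After op 1 (insert('m')): buffer="nmaoknllmd" (len 10), cursors c1@2 c2@9, authorship .1......2.
After op 2 (move_right): buffer="nmaoknllmd" (len 10), cursors c1@3 c2@10, authorship .1......2.
After op 3 (move_right): buffer="nmaoknllmd" (len 10), cursors c1@4 c2@10, authorship .1......2.
Authorship (.=original, N=cursor N): . 1 . . . . . . 2 .
Index 8: author = 2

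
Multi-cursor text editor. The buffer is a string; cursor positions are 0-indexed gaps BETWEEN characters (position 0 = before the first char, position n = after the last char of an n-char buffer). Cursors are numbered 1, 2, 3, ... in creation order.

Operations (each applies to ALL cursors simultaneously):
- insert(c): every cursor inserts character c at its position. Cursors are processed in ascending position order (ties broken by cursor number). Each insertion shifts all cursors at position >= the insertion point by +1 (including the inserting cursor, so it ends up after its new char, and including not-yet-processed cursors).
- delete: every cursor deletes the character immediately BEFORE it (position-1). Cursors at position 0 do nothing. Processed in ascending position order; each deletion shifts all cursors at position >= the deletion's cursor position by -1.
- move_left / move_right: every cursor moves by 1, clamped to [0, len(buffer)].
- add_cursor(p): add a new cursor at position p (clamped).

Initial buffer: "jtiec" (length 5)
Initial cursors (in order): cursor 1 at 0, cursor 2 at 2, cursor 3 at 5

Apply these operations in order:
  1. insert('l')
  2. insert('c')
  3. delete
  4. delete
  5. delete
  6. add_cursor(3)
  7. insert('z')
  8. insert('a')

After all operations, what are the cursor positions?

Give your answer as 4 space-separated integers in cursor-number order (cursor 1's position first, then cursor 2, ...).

After op 1 (insert('l')): buffer="ljtliecl" (len 8), cursors c1@1 c2@4 c3@8, authorship 1..2...3
After op 2 (insert('c')): buffer="lcjtlcieclc" (len 11), cursors c1@2 c2@6 c3@11, authorship 11..22...33
After op 3 (delete): buffer="ljtliecl" (len 8), cursors c1@1 c2@4 c3@8, authorship 1..2...3
After op 4 (delete): buffer="jtiec" (len 5), cursors c1@0 c2@2 c3@5, authorship .....
After op 5 (delete): buffer="jie" (len 3), cursors c1@0 c2@1 c3@3, authorship ...
After op 6 (add_cursor(3)): buffer="jie" (len 3), cursors c1@0 c2@1 c3@3 c4@3, authorship ...
After op 7 (insert('z')): buffer="zjziezz" (len 7), cursors c1@1 c2@3 c3@7 c4@7, authorship 1.2..34
After op 8 (insert('a')): buffer="zajzaiezzaa" (len 11), cursors c1@2 c2@5 c3@11 c4@11, authorship 11.22..3434

Answer: 2 5 11 11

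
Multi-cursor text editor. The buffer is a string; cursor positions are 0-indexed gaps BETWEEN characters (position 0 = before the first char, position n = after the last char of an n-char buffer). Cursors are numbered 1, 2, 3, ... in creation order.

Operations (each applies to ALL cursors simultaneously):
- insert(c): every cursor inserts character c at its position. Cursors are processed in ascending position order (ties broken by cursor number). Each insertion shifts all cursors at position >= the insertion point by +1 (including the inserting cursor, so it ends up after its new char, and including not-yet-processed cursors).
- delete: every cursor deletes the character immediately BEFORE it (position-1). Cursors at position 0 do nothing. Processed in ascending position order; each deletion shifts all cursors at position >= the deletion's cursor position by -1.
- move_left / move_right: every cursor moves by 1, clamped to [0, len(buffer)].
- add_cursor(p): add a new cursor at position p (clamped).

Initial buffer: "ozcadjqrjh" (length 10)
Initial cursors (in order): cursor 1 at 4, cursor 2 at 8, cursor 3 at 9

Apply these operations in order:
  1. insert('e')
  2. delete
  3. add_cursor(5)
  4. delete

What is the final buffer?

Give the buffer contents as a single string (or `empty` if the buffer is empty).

Answer: ozcjqh

Derivation:
After op 1 (insert('e')): buffer="ozcaedjqrejeh" (len 13), cursors c1@5 c2@10 c3@12, authorship ....1....2.3.
After op 2 (delete): buffer="ozcadjqrjh" (len 10), cursors c1@4 c2@8 c3@9, authorship ..........
After op 3 (add_cursor(5)): buffer="ozcadjqrjh" (len 10), cursors c1@4 c4@5 c2@8 c3@9, authorship ..........
After op 4 (delete): buffer="ozcjqh" (len 6), cursors c1@3 c4@3 c2@5 c3@5, authorship ......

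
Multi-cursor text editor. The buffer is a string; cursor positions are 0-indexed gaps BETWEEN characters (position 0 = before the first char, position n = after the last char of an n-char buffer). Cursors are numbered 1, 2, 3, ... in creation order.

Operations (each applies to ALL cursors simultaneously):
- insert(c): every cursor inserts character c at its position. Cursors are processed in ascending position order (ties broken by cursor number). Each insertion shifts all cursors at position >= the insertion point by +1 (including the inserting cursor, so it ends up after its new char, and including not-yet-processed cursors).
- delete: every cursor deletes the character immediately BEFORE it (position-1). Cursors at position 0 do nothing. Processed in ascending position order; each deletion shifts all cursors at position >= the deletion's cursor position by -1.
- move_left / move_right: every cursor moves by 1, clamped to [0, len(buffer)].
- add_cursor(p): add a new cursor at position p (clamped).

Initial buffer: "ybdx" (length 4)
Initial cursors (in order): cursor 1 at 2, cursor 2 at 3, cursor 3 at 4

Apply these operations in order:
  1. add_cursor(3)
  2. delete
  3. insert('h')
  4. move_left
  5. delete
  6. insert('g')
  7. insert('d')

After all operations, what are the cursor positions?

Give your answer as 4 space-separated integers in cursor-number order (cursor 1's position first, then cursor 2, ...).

After op 1 (add_cursor(3)): buffer="ybdx" (len 4), cursors c1@2 c2@3 c4@3 c3@4, authorship ....
After op 2 (delete): buffer="" (len 0), cursors c1@0 c2@0 c3@0 c4@0, authorship 
After op 3 (insert('h')): buffer="hhhh" (len 4), cursors c1@4 c2@4 c3@4 c4@4, authorship 1234
After op 4 (move_left): buffer="hhhh" (len 4), cursors c1@3 c2@3 c3@3 c4@3, authorship 1234
After op 5 (delete): buffer="h" (len 1), cursors c1@0 c2@0 c3@0 c4@0, authorship 4
After op 6 (insert('g')): buffer="ggggh" (len 5), cursors c1@4 c2@4 c3@4 c4@4, authorship 12344
After op 7 (insert('d')): buffer="ggggddddh" (len 9), cursors c1@8 c2@8 c3@8 c4@8, authorship 123412344

Answer: 8 8 8 8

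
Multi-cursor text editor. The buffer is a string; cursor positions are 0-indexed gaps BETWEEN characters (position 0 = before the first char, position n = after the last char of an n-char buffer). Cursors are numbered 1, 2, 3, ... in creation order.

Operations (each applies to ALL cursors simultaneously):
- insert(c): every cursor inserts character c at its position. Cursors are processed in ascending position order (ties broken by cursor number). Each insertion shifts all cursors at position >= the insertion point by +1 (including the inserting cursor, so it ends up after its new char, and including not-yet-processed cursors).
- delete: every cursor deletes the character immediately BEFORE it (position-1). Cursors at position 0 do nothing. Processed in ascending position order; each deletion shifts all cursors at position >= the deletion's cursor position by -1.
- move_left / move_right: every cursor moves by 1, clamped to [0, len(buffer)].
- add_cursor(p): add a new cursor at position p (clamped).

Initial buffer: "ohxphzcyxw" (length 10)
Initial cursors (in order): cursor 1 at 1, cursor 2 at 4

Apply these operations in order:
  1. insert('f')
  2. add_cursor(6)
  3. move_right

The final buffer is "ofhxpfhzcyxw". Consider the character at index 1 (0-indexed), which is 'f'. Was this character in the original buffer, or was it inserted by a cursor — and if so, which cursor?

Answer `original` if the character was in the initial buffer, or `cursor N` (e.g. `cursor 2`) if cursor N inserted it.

After op 1 (insert('f')): buffer="ofhxpfhzcyxw" (len 12), cursors c1@2 c2@6, authorship .1...2......
After op 2 (add_cursor(6)): buffer="ofhxpfhzcyxw" (len 12), cursors c1@2 c2@6 c3@6, authorship .1...2......
After op 3 (move_right): buffer="ofhxpfhzcyxw" (len 12), cursors c1@3 c2@7 c3@7, authorship .1...2......
Authorship (.=original, N=cursor N): . 1 . . . 2 . . . . . .
Index 1: author = 1

Answer: cursor 1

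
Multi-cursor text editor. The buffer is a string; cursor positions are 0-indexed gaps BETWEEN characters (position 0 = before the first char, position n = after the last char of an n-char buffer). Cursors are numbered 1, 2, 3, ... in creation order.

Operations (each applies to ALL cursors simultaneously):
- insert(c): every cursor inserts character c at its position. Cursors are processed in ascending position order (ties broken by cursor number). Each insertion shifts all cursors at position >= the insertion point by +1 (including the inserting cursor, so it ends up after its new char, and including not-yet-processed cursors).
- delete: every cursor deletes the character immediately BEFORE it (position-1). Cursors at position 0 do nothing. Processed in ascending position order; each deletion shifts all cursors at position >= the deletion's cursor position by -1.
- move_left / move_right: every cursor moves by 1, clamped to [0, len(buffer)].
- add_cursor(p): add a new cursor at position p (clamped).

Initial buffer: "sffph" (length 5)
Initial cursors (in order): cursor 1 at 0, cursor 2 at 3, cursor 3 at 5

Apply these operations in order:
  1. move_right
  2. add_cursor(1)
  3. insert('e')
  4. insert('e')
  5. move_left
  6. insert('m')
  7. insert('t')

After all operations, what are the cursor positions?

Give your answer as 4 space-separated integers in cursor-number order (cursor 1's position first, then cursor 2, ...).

After op 1 (move_right): buffer="sffph" (len 5), cursors c1@1 c2@4 c3@5, authorship .....
After op 2 (add_cursor(1)): buffer="sffph" (len 5), cursors c1@1 c4@1 c2@4 c3@5, authorship .....
After op 3 (insert('e')): buffer="seeffpehe" (len 9), cursors c1@3 c4@3 c2@7 c3@9, authorship .14...2.3
After op 4 (insert('e')): buffer="seeeeffpeehee" (len 13), cursors c1@5 c4@5 c2@10 c3@13, authorship .1414...22.33
After op 5 (move_left): buffer="seeeeffpeehee" (len 13), cursors c1@4 c4@4 c2@9 c3@12, authorship .1414...22.33
After op 6 (insert('m')): buffer="seeemmeffpemeheme" (len 17), cursors c1@6 c4@6 c2@12 c3@16, authorship .141144...222.333
After op 7 (insert('t')): buffer="seeemmtteffpemtehemte" (len 21), cursors c1@8 c4@8 c2@15 c3@20, authorship .14114144...2222.3333

Answer: 8 15 20 8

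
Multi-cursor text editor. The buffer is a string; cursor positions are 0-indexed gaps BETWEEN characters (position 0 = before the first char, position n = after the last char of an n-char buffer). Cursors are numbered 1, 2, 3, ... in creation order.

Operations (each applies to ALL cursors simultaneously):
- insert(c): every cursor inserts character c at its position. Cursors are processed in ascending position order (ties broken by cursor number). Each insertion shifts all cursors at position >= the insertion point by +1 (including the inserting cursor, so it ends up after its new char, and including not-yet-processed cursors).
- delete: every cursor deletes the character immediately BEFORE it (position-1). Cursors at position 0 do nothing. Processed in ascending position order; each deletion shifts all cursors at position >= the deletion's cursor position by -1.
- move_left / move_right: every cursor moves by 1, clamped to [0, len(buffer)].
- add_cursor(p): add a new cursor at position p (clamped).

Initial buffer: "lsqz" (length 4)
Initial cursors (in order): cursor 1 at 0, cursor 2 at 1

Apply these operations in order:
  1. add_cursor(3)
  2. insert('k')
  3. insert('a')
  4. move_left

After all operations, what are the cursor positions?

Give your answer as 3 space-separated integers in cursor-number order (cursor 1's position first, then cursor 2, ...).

After op 1 (add_cursor(3)): buffer="lsqz" (len 4), cursors c1@0 c2@1 c3@3, authorship ....
After op 2 (insert('k')): buffer="klksqkz" (len 7), cursors c1@1 c2@3 c3@6, authorship 1.2..3.
After op 3 (insert('a')): buffer="kalkasqkaz" (len 10), cursors c1@2 c2@5 c3@9, authorship 11.22..33.
After op 4 (move_left): buffer="kalkasqkaz" (len 10), cursors c1@1 c2@4 c3@8, authorship 11.22..33.

Answer: 1 4 8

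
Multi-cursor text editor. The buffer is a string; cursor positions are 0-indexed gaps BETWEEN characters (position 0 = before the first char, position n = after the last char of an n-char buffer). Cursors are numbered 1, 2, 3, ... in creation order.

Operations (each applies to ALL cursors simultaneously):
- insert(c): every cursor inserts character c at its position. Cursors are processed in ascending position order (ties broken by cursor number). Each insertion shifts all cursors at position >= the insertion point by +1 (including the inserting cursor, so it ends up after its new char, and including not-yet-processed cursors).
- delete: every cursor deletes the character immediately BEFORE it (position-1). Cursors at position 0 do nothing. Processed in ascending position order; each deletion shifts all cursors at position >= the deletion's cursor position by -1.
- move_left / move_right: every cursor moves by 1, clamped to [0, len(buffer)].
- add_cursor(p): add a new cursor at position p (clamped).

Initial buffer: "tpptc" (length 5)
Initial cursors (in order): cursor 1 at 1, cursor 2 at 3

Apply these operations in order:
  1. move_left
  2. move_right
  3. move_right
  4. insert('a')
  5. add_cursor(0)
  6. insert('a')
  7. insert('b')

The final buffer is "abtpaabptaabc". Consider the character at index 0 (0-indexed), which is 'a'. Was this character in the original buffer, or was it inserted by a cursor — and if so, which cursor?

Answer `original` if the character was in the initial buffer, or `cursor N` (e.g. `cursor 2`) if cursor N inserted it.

After op 1 (move_left): buffer="tpptc" (len 5), cursors c1@0 c2@2, authorship .....
After op 2 (move_right): buffer="tpptc" (len 5), cursors c1@1 c2@3, authorship .....
After op 3 (move_right): buffer="tpptc" (len 5), cursors c1@2 c2@4, authorship .....
After op 4 (insert('a')): buffer="tpaptac" (len 7), cursors c1@3 c2@6, authorship ..1..2.
After op 5 (add_cursor(0)): buffer="tpaptac" (len 7), cursors c3@0 c1@3 c2@6, authorship ..1..2.
After op 6 (insert('a')): buffer="atpaaptaac" (len 10), cursors c3@1 c1@5 c2@9, authorship 3..11..22.
After op 7 (insert('b')): buffer="abtpaabptaabc" (len 13), cursors c3@2 c1@7 c2@12, authorship 33..111..222.
Authorship (.=original, N=cursor N): 3 3 . . 1 1 1 . . 2 2 2 .
Index 0: author = 3

Answer: cursor 3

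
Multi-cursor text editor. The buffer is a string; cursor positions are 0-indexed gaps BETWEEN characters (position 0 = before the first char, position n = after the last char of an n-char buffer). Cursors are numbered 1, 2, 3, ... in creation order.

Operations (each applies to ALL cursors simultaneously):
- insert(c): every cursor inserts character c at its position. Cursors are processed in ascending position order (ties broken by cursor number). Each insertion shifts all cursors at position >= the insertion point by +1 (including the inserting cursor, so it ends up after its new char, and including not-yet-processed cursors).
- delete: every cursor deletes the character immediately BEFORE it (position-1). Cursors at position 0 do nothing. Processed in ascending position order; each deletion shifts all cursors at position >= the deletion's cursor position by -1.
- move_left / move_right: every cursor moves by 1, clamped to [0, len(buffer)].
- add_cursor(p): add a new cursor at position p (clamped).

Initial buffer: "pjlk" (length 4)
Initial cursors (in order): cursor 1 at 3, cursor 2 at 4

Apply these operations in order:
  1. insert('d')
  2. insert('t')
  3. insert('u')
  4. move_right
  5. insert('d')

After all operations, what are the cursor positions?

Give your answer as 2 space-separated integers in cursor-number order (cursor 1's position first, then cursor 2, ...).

After op 1 (insert('d')): buffer="pjldkd" (len 6), cursors c1@4 c2@6, authorship ...1.2
After op 2 (insert('t')): buffer="pjldtkdt" (len 8), cursors c1@5 c2@8, authorship ...11.22
After op 3 (insert('u')): buffer="pjldtukdtu" (len 10), cursors c1@6 c2@10, authorship ...111.222
After op 4 (move_right): buffer="pjldtukdtu" (len 10), cursors c1@7 c2@10, authorship ...111.222
After op 5 (insert('d')): buffer="pjldtukddtud" (len 12), cursors c1@8 c2@12, authorship ...111.12222

Answer: 8 12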